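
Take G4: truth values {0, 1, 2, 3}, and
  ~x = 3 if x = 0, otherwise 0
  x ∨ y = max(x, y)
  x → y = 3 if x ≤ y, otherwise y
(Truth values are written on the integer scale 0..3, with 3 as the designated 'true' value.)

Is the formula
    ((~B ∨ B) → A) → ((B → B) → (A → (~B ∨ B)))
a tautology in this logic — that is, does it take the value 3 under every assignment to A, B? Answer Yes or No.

Counterexample: take A = 2, B = 1.
~B = ~1 = 0
~B ∨ B = 0 ∨ 1 = 1
(~B ∨ B) → A = 1 → 2 = 3
B → B = 1 → 1 = 3
~B = ~1 = 0
~B ∨ B = 0 ∨ 1 = 1
A → (~B ∨ B) = 2 → 1 = 1
(B → B) → (A → (~B ∨ B)) = 3 → 1 = 1
((~B ∨ B) → A) → ((B → B) → (A → (~B ∨ B))) = 3 → 1 = 1
This gives 1 ≠ 3.

No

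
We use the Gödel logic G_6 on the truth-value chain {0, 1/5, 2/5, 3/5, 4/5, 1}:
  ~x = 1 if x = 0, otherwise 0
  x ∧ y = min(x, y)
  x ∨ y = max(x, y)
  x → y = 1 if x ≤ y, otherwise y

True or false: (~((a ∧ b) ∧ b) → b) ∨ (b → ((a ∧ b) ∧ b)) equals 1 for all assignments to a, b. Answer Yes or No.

No

Counterexample: take a = 0, b = 1/5.
a ∧ b = 0 ∧ 1/5 = 0
(a ∧ b) ∧ b = 0 ∧ 1/5 = 0
~((a ∧ b) ∧ b) = ~0 = 1
~((a ∧ b) ∧ b) → b = 1 → 1/5 = 1/5
a ∧ b = 0 ∧ 1/5 = 0
(a ∧ b) ∧ b = 0 ∧ 1/5 = 0
b → ((a ∧ b) ∧ b) = 1/5 → 0 = 0
(~((a ∧ b) ∧ b) → b) ∨ (b → ((a ∧ b) ∧ b)) = 1/5 ∨ 0 = 1/5
This gives 1/5 ≠ 1.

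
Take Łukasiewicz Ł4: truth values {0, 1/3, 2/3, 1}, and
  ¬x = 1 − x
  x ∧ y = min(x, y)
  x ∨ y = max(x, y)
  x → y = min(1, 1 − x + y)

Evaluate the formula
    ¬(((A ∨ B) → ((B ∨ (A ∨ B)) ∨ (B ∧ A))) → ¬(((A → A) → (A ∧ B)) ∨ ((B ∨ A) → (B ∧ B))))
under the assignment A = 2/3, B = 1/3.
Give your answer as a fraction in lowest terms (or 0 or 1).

A ∨ B = 2/3 ∨ 1/3 = 2/3
A ∨ B = 2/3 ∨ 1/3 = 2/3
B ∨ (A ∨ B) = 1/3 ∨ 2/3 = 2/3
B ∧ A = 1/3 ∧ 2/3 = 1/3
(B ∨ (A ∨ B)) ∨ (B ∧ A) = 2/3 ∨ 1/3 = 2/3
(A ∨ B) → ((B ∨ (A ∨ B)) ∨ (B ∧ A)) = 2/3 → 2/3 = 1
A → A = 2/3 → 2/3 = 1
A ∧ B = 2/3 ∧ 1/3 = 1/3
(A → A) → (A ∧ B) = 1 → 1/3 = 1/3
B ∨ A = 1/3 ∨ 2/3 = 2/3
B ∧ B = 1/3 ∧ 1/3 = 1/3
(B ∨ A) → (B ∧ B) = 2/3 → 1/3 = 2/3
((A → A) → (A ∧ B)) ∨ ((B ∨ A) → (B ∧ B)) = 1/3 ∨ 2/3 = 2/3
¬(((A → A) → (A ∧ B)) ∨ ((B ∨ A) → (B ∧ B))) = ¬2/3 = 1/3
((A ∨ B) → ((B ∨ (A ∨ B)) ∨ (B ∧ A))) → ¬(((A → A) → (A ∧ B)) ∨ ((B ∨ A) → (B ∧ B))) = 1 → 1/3 = 1/3
¬(((A ∨ B) → ((B ∨ (A ∨ B)) ∨ (B ∧ A))) → ¬(((A → A) → (A ∧ B)) ∨ ((B ∨ A) → (B ∧ B)))) = ¬1/3 = 2/3

2/3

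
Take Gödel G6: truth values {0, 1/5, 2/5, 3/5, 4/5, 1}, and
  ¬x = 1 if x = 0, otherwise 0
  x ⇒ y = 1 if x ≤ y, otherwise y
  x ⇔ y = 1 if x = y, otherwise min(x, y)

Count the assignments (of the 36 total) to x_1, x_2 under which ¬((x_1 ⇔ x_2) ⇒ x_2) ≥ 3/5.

value 1: 1 assignment (counts)
value 0: 35 assignments
So 1 of the 36 assignments meets the threshold.

1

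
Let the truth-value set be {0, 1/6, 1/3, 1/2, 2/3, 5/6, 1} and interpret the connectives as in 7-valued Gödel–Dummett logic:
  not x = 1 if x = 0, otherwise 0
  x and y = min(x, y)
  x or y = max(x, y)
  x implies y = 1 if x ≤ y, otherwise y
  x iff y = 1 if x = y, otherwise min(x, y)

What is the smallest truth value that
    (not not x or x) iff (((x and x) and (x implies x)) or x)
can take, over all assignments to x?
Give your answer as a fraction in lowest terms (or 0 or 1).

1/6

Take x = 1/6:
not x = not 1/6 = 0
not not x = not 0 = 1
not not x or x = 1 or 1/6 = 1
x and x = 1/6 and 1/6 = 1/6
x implies x = 1/6 implies 1/6 = 1
(x and x) and (x implies x) = 1/6 and 1 = 1/6
((x and x) and (x implies x)) or x = 1/6 or 1/6 = 1/6
(not not x or x) iff (((x and x) and (x implies x)) or x) = 1 iff 1/6 = 1/6
No assignment yields a value below 1/6, so this is the minimum.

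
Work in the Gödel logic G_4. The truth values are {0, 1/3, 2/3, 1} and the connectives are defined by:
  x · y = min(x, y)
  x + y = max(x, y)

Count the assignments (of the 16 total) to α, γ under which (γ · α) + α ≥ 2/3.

8

α = 0, γ = 0 ↦ 0  <
α = 0, γ = 1/3 ↦ 0  <
α = 0, γ = 2/3 ↦ 0  <
α = 0, γ = 1 ↦ 0  <
α = 1/3, γ = 0 ↦ 1/3  <
α = 1/3, γ = 1/3 ↦ 1/3  <
α = 1/3, γ = 2/3 ↦ 1/3  <
α = 1/3, γ = 1 ↦ 1/3  <
α = 2/3, γ = 0 ↦ 2/3  ≥
α = 2/3, γ = 1/3 ↦ 2/3  ≥
α = 2/3, γ = 2/3 ↦ 2/3  ≥
α = 2/3, γ = 1 ↦ 2/3  ≥
α = 1, γ = 0 ↦ 1  ≥
α = 1, γ = 1/3 ↦ 1  ≥
α = 1, γ = 2/3 ↦ 1  ≥
α = 1, γ = 1 ↦ 1  ≥
So 8 of the 16 assignments meet the threshold.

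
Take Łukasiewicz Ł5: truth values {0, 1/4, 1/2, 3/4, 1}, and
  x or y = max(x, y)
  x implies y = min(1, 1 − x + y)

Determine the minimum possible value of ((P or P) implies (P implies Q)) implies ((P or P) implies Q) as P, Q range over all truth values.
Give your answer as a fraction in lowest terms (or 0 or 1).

1/2

Take P = 1/2, Q = 0:
P or P = 1/2 or 1/2 = 1/2
P implies Q = 1/2 implies 0 = 1/2
(P or P) implies (P implies Q) = 1/2 implies 1/2 = 1
P or P = 1/2 or 1/2 = 1/2
(P or P) implies Q = 1/2 implies 0 = 1/2
((P or P) implies (P implies Q)) implies ((P or P) implies Q) = 1 implies 1/2 = 1/2
No assignment yields a value below 1/2, so this is the minimum.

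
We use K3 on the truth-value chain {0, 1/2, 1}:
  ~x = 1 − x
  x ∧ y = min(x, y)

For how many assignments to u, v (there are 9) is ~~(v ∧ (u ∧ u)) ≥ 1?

1

u = 0, v = 0 ↦ 0  <
u = 0, v = 1/2 ↦ 0  <
u = 0, v = 1 ↦ 0  <
u = 1/2, v = 0 ↦ 0  <
u = 1/2, v = 1/2 ↦ 1/2  <
u = 1/2, v = 1 ↦ 1/2  <
u = 1, v = 0 ↦ 0  <
u = 1, v = 1/2 ↦ 1/2  <
u = 1, v = 1 ↦ 1  ≥
So 1 of the 9 assignments meets the threshold.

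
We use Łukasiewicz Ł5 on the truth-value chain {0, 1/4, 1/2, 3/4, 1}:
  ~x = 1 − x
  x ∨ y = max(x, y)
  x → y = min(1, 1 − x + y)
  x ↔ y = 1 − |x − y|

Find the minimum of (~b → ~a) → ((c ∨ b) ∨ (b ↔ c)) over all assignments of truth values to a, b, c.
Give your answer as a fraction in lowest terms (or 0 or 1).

Take a = 0, b = 0, c = 1/2:
~b = ~0 = 1
~a = ~0 = 1
~b → ~a = 1 → 1 = 1
c ∨ b = 1/2 ∨ 0 = 1/2
b ↔ c = 0 ↔ 1/2 = 1/2
(c ∨ b) ∨ (b ↔ c) = 1/2 ∨ 1/2 = 1/2
(~b → ~a) → ((c ∨ b) ∨ (b ↔ c)) = 1 → 1/2 = 1/2
No assignment yields a value below 1/2, so this is the minimum.

1/2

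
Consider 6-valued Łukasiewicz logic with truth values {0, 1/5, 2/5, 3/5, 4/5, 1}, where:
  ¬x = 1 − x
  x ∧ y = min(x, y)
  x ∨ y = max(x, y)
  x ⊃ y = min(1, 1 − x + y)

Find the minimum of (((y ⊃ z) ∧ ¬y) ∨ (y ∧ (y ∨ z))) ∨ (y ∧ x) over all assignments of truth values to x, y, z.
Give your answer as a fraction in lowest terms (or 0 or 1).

Take x = 0, y = 2/5, z = 0:
y ⊃ z = 2/5 ⊃ 0 = 3/5
¬y = ¬2/5 = 3/5
(y ⊃ z) ∧ ¬y = 3/5 ∧ 3/5 = 3/5
y ∨ z = 2/5 ∨ 0 = 2/5
y ∧ (y ∨ z) = 2/5 ∧ 2/5 = 2/5
((y ⊃ z) ∧ ¬y) ∨ (y ∧ (y ∨ z)) = 3/5 ∨ 2/5 = 3/5
y ∧ x = 2/5 ∧ 0 = 0
(((y ⊃ z) ∧ ¬y) ∨ (y ∧ (y ∨ z))) ∨ (y ∧ x) = 3/5 ∨ 0 = 3/5
No assignment yields a value below 3/5, so this is the minimum.

3/5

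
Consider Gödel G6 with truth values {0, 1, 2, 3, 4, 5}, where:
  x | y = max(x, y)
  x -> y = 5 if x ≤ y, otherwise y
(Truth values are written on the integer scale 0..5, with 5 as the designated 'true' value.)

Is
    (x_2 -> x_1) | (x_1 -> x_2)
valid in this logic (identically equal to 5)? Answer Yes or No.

At x_1 = 1, x_2 = 1, for instance:
x_2 -> x_1 = 1 -> 1 = 5
x_1 -> x_2 = 1 -> 1 = 5
(x_2 -> x_1) | (x_1 -> x_2) = 5 | 5 = 5
and checking the remaining 35 assignments likewise gives ≥ 5 in every case.

Yes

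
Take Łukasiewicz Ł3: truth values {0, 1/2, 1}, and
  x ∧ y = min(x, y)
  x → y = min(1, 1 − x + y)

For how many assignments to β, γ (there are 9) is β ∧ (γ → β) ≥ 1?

3

β = 0, γ = 0 ↦ 0  <
β = 0, γ = 1/2 ↦ 0  <
β = 0, γ = 1 ↦ 0  <
β = 1/2, γ = 0 ↦ 1/2  <
β = 1/2, γ = 1/2 ↦ 1/2  <
β = 1/2, γ = 1 ↦ 1/2  <
β = 1, γ = 0 ↦ 1  ≥
β = 1, γ = 1/2 ↦ 1  ≥
β = 1, γ = 1 ↦ 1  ≥
So 3 of the 9 assignments meet the threshold.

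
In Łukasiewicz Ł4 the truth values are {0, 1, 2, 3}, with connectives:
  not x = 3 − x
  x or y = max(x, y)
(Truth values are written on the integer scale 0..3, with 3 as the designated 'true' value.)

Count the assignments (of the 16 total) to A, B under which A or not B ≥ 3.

7

A = 0, B = 0 ↦ 3  ≥
A = 0, B = 1 ↦ 2  <
A = 0, B = 2 ↦ 1  <
A = 0, B = 3 ↦ 0  <
A = 1, B = 0 ↦ 3  ≥
A = 1, B = 1 ↦ 2  <
A = 1, B = 2 ↦ 1  <
A = 1, B = 3 ↦ 1  <
A = 2, B = 0 ↦ 3  ≥
A = 2, B = 1 ↦ 2  <
A = 2, B = 2 ↦ 2  <
A = 2, B = 3 ↦ 2  <
A = 3, B = 0 ↦ 3  ≥
A = 3, B = 1 ↦ 3  ≥
A = 3, B = 2 ↦ 3  ≥
A = 3, B = 3 ↦ 3  ≥
So 7 of the 16 assignments meet the threshold.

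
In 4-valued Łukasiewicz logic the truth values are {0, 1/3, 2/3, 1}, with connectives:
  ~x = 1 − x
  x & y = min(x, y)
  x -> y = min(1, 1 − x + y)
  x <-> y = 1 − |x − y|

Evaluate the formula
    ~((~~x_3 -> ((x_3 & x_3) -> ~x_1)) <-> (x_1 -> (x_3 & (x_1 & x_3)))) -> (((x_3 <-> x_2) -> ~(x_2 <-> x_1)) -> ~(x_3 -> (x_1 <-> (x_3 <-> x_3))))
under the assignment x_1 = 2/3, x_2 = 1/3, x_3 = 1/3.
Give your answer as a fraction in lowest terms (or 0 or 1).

~x_3 = ~1/3 = 2/3
~~x_3 = ~2/3 = 1/3
x_3 & x_3 = 1/3 & 1/3 = 1/3
~x_1 = ~2/3 = 1/3
(x_3 & x_3) -> ~x_1 = 1/3 -> 1/3 = 1
~~x_3 -> ((x_3 & x_3) -> ~x_1) = 1/3 -> 1 = 1
x_1 & x_3 = 2/3 & 1/3 = 1/3
x_3 & (x_1 & x_3) = 1/3 & 1/3 = 1/3
x_1 -> (x_3 & (x_1 & x_3)) = 2/3 -> 1/3 = 2/3
(~~x_3 -> ((x_3 & x_3) -> ~x_1)) <-> (x_1 -> (x_3 & (x_1 & x_3))) = 1 <-> 2/3 = 2/3
~((~~x_3 -> ((x_3 & x_3) -> ~x_1)) <-> (x_1 -> (x_3 & (x_1 & x_3)))) = ~2/3 = 1/3
x_3 <-> x_2 = 1/3 <-> 1/3 = 1
x_2 <-> x_1 = 1/3 <-> 2/3 = 2/3
~(x_2 <-> x_1) = ~2/3 = 1/3
(x_3 <-> x_2) -> ~(x_2 <-> x_1) = 1 -> 1/3 = 1/3
x_3 <-> x_3 = 1/3 <-> 1/3 = 1
x_1 <-> (x_3 <-> x_3) = 2/3 <-> 1 = 2/3
x_3 -> (x_1 <-> (x_3 <-> x_3)) = 1/3 -> 2/3 = 1
~(x_3 -> (x_1 <-> (x_3 <-> x_3))) = ~1 = 0
((x_3 <-> x_2) -> ~(x_2 <-> x_1)) -> ~(x_3 -> (x_1 <-> (x_3 <-> x_3))) = 1/3 -> 0 = 2/3
~((~~x_3 -> ((x_3 & x_3) -> ~x_1)) <-> (x_1 -> (x_3 & (x_1 & x_3)))) -> (((x_3 <-> x_2) -> ~(x_2 <-> x_1)) -> ~(x_3 -> (x_1 <-> (x_3 <-> x_3)))) = 1/3 -> 2/3 = 1

1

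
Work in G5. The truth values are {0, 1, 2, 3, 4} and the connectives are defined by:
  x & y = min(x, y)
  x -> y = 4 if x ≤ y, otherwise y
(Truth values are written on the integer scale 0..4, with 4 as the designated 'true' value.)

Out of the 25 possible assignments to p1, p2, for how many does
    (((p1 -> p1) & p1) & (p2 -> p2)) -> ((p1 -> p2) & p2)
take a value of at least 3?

value 4: 15 assignments (counts)
value 3: 1 assignment (counts)
value 2: 2 assignments
value 1: 3 assignments
value 0: 4 assignments
So 16 of the 25 assignments meet the threshold.

16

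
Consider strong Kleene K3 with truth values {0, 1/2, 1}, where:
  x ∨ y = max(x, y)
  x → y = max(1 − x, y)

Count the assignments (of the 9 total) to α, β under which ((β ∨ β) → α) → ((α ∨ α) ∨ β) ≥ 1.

5

α = 0, β = 0 ↦ 0  <
α = 0, β = 1/2 ↦ 1/2  <
α = 0, β = 1 ↦ 1  ≥
α = 1/2, β = 0 ↦ 1/2  <
α = 1/2, β = 1/2 ↦ 1/2  <
α = 1/2, β = 1 ↦ 1  ≥
α = 1, β = 0 ↦ 1  ≥
α = 1, β = 1/2 ↦ 1  ≥
α = 1, β = 1 ↦ 1  ≥
So 5 of the 9 assignments meet the threshold.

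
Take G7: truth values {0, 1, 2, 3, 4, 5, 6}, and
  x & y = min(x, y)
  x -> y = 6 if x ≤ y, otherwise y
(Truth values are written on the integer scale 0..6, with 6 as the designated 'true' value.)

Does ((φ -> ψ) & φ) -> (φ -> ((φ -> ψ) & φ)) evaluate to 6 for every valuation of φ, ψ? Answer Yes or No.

Yes

At φ = 2, ψ = 0, for instance:
φ -> ψ = 2 -> 0 = 0
(φ -> ψ) & φ = 0 & 2 = 0
φ -> ((φ -> ψ) & φ) = 2 -> 0 = 0
((φ -> ψ) & φ) -> (φ -> ((φ -> ψ) & φ)) = 0 -> 0 = 6
and checking the remaining 48 assignments likewise gives ≥ 6 in every case.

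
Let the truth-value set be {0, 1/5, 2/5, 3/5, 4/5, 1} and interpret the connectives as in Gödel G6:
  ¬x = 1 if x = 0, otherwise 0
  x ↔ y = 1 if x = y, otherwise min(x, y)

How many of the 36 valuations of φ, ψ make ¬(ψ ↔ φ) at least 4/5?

10

value 1: 10 assignments (counts)
value 0: 26 assignments
So 10 of the 36 assignments meet the threshold.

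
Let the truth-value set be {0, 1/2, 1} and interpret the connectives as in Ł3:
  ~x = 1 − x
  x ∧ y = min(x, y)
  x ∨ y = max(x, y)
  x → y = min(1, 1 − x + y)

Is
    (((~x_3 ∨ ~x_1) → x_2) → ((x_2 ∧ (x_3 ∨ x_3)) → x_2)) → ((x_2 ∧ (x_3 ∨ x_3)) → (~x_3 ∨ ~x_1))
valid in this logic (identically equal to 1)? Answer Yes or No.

Counterexample: take x_1 = 1/2, x_2 = 1, x_3 = 1.
~x_3 = ~1 = 0
~x_1 = ~1/2 = 1/2
~x_3 ∨ ~x_1 = 0 ∨ 1/2 = 1/2
(~x_3 ∨ ~x_1) → x_2 = 1/2 → 1 = 1
x_3 ∨ x_3 = 1 ∨ 1 = 1
x_2 ∧ (x_3 ∨ x_3) = 1 ∧ 1 = 1
(x_2 ∧ (x_3 ∨ x_3)) → x_2 = 1 → 1 = 1
((~x_3 ∨ ~x_1) → x_2) → ((x_2 ∧ (x_3 ∨ x_3)) → x_2) = 1 → 1 = 1
(x_2 ∧ (x_3 ∨ x_3)) → (~x_3 ∨ ~x_1) = 1 → 1/2 = 1/2
(((~x_3 ∨ ~x_1) → x_2) → ((x_2 ∧ (x_3 ∨ x_3)) → x_2)) → ((x_2 ∧ (x_3 ∨ x_3)) → (~x_3 ∨ ~x_1)) = 1 → 1/2 = 1/2
This gives 1/2 ≠ 1.

No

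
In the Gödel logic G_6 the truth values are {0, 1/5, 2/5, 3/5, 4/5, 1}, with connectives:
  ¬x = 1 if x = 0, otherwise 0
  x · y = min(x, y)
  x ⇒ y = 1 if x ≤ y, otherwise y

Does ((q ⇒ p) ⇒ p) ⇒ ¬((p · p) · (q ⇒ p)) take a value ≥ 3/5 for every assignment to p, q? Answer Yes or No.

Counterexample: take p = 1/5, q = 0.
q ⇒ p = 0 ⇒ 1/5 = 1
(q ⇒ p) ⇒ p = 1 ⇒ 1/5 = 1/5
p · p = 1/5 · 1/5 = 1/5
q ⇒ p = 0 ⇒ 1/5 = 1
(p · p) · (q ⇒ p) = 1/5 · 1 = 1/5
¬((p · p) · (q ⇒ p)) = ¬1/5 = 0
((q ⇒ p) ⇒ p) ⇒ ¬((p · p) · (q ⇒ p)) = 1/5 ⇒ 0 = 0
This gives 0, which is below 3/5.

No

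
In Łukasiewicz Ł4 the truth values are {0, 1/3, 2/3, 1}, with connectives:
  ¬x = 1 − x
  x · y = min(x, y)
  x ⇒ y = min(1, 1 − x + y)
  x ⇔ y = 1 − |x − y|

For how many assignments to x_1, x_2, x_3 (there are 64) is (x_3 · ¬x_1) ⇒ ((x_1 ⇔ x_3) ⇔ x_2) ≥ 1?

value 1: 56 assignments (counts)
value 2/3: 6 assignments
value 1/3: 1 assignment
value 0: 1 assignment
So 56 of the 64 assignments meet the threshold.

56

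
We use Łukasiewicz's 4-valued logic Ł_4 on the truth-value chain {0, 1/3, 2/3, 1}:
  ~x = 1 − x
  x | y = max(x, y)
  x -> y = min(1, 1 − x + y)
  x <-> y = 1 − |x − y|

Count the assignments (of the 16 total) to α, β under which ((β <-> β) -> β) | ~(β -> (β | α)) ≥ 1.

α = 0, β = 0 ↦ 0  <
α = 0, β = 1/3 ↦ 1/3  <
α = 0, β = 2/3 ↦ 2/3  <
α = 0, β = 1 ↦ 1  ≥
α = 1/3, β = 0 ↦ 0  <
α = 1/3, β = 1/3 ↦ 1/3  <
α = 1/3, β = 2/3 ↦ 2/3  <
α = 1/3, β = 1 ↦ 1  ≥
α = 2/3, β = 0 ↦ 0  <
α = 2/3, β = 1/3 ↦ 1/3  <
α = 2/3, β = 2/3 ↦ 2/3  <
α = 2/3, β = 1 ↦ 1  ≥
α = 1, β = 0 ↦ 0  <
α = 1, β = 1/3 ↦ 1/3  <
α = 1, β = 2/3 ↦ 2/3  <
α = 1, β = 1 ↦ 1  ≥
So 4 of the 16 assignments meet the threshold.

4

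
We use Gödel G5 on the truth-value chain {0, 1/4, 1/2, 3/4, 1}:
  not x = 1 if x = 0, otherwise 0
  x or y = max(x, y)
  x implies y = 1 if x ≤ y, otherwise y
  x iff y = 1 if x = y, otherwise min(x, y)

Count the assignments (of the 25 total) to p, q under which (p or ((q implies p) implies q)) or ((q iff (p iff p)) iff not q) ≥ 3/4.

value 1: 15 assignments (counts)
value 3/4: 4 assignments (counts)
value 1/2: 3 assignments
value 1/4: 2 assignments
value 0: 1 assignment
So 19 of the 25 assignments meet the threshold.

19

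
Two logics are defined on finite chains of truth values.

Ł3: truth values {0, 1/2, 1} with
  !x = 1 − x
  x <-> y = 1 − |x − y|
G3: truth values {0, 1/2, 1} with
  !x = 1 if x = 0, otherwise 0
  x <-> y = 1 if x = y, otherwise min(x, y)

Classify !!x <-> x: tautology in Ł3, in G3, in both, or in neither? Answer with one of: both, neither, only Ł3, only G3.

only Ł3

In Ł3: every assignment gives 1 — tautology.
In G3: at x = 1/2 the value is 1/2 — not a tautology.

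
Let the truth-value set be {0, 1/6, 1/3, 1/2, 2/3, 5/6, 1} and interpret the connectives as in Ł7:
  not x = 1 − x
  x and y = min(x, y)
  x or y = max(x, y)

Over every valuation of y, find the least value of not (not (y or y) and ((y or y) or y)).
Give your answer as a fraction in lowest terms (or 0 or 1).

Take y = 1/2:
y or y = 1/2 or 1/2 = 1/2
not (y or y) = not 1/2 = 1/2
y or y = 1/2 or 1/2 = 1/2
(y or y) or y = 1/2 or 1/2 = 1/2
not (y or y) and ((y or y) or y) = 1/2 and 1/2 = 1/2
not (not (y or y) and ((y or y) or y)) = not 1/2 = 1/2
No assignment yields a value below 1/2, so this is the minimum.

1/2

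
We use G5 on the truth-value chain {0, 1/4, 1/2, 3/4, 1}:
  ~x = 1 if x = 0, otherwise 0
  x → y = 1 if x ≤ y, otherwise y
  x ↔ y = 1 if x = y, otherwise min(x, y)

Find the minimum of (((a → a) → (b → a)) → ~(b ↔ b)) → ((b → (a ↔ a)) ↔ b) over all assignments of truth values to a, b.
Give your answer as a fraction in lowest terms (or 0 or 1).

1/4

Take a = 0, b = 1/4:
a → a = 0 → 0 = 1
b → a = 1/4 → 0 = 0
(a → a) → (b → a) = 1 → 0 = 0
b ↔ b = 1/4 ↔ 1/4 = 1
~(b ↔ b) = ~1 = 0
((a → a) → (b → a)) → ~(b ↔ b) = 0 → 0 = 1
a ↔ a = 0 ↔ 0 = 1
b → (a ↔ a) = 1/4 → 1 = 1
(b → (a ↔ a)) ↔ b = 1 ↔ 1/4 = 1/4
(((a → a) → (b → a)) → ~(b ↔ b)) → ((b → (a ↔ a)) ↔ b) = 1 → 1/4 = 1/4
No assignment yields a value below 1/4, so this is the minimum.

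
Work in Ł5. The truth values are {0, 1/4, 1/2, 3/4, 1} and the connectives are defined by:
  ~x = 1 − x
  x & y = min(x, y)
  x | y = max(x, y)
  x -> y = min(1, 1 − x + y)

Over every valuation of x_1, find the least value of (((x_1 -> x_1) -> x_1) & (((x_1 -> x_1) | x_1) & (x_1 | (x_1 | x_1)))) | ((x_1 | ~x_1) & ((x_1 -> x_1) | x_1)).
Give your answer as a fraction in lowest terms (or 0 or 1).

1/2

Take x_1 = 1/2:
x_1 -> x_1 = 1/2 -> 1/2 = 1
(x_1 -> x_1) -> x_1 = 1 -> 1/2 = 1/2
x_1 -> x_1 = 1/2 -> 1/2 = 1
(x_1 -> x_1) | x_1 = 1 | 1/2 = 1
x_1 | x_1 = 1/2 | 1/2 = 1/2
x_1 | (x_1 | x_1) = 1/2 | 1/2 = 1/2
((x_1 -> x_1) | x_1) & (x_1 | (x_1 | x_1)) = 1 & 1/2 = 1/2
((x_1 -> x_1) -> x_1) & (((x_1 -> x_1) | x_1) & (x_1 | (x_1 | x_1))) = 1/2 & 1/2 = 1/2
~x_1 = ~1/2 = 1/2
x_1 | ~x_1 = 1/2 | 1/2 = 1/2
x_1 -> x_1 = 1/2 -> 1/2 = 1
(x_1 -> x_1) | x_1 = 1 | 1/2 = 1
(x_1 | ~x_1) & ((x_1 -> x_1) | x_1) = 1/2 & 1 = 1/2
(((x_1 -> x_1) -> x_1) & (((x_1 -> x_1) | x_1) & (x_1 | (x_1 | x_1)))) | ((x_1 | ~x_1) & ((x_1 -> x_1) | x_1)) = 1/2 | 1/2 = 1/2
No assignment yields a value below 1/2, so this is the minimum.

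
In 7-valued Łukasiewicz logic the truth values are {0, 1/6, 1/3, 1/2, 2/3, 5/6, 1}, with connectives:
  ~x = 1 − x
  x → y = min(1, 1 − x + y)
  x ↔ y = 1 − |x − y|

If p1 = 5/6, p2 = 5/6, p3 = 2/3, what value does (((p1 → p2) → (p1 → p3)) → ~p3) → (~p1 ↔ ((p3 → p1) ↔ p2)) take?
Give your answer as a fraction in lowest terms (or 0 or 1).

5/6

p1 → p2 = 5/6 → 5/6 = 1
p1 → p3 = 5/6 → 2/3 = 5/6
(p1 → p2) → (p1 → p3) = 1 → 5/6 = 5/6
~p3 = ~2/3 = 1/3
((p1 → p2) → (p1 → p3)) → ~p3 = 5/6 → 1/3 = 1/2
~p1 = ~5/6 = 1/6
p3 → p1 = 2/3 → 5/6 = 1
(p3 → p1) ↔ p2 = 1 ↔ 5/6 = 5/6
~p1 ↔ ((p3 → p1) ↔ p2) = 1/6 ↔ 5/6 = 1/3
(((p1 → p2) → (p1 → p3)) → ~p3) → (~p1 ↔ ((p3 → p1) ↔ p2)) = 1/2 → 1/3 = 5/6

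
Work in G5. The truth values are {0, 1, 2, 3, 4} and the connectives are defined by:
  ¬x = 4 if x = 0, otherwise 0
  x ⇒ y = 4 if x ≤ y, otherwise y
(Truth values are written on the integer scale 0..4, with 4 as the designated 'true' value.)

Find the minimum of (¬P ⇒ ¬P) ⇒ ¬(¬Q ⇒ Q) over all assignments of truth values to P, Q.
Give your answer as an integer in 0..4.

0

Take P = 0, Q = 1:
¬P = ¬0 = 4
¬P = ¬0 = 4
¬P ⇒ ¬P = 4 ⇒ 4 = 4
¬Q = ¬1 = 0
¬Q ⇒ Q = 0 ⇒ 1 = 4
¬(¬Q ⇒ Q) = ¬4 = 0
(¬P ⇒ ¬P) ⇒ ¬(¬Q ⇒ Q) = 4 ⇒ 0 = 0
No assignment yields a value below 0, so this is the minimum.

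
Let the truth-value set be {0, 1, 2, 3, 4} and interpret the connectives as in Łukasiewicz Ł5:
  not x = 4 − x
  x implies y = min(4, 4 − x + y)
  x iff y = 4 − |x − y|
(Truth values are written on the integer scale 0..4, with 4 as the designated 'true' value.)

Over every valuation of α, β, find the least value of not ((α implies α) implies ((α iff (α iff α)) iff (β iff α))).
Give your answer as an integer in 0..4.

Take α = 0, β = 4:
α implies α = 0 implies 0 = 4
α iff α = 0 iff 0 = 4
α iff (α iff α) = 0 iff 4 = 0
β iff α = 4 iff 0 = 0
(α iff (α iff α)) iff (β iff α) = 0 iff 0 = 4
(α implies α) implies ((α iff (α iff α)) iff (β iff α)) = 4 implies 4 = 4
not ((α implies α) implies ((α iff (α iff α)) iff (β iff α))) = not 4 = 0
No assignment yields a value below 0, so this is the minimum.

0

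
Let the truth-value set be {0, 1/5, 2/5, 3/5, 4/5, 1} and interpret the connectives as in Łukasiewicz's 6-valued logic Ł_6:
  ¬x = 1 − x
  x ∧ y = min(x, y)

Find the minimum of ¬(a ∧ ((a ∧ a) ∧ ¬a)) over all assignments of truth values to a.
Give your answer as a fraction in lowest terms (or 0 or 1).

Take a = 2/5:
a ∧ a = 2/5 ∧ 2/5 = 2/5
¬a = ¬2/5 = 3/5
(a ∧ a) ∧ ¬a = 2/5 ∧ 3/5 = 2/5
a ∧ ((a ∧ a) ∧ ¬a) = 2/5 ∧ 2/5 = 2/5
¬(a ∧ ((a ∧ a) ∧ ¬a)) = ¬2/5 = 3/5
No assignment yields a value below 3/5, so this is the minimum.

3/5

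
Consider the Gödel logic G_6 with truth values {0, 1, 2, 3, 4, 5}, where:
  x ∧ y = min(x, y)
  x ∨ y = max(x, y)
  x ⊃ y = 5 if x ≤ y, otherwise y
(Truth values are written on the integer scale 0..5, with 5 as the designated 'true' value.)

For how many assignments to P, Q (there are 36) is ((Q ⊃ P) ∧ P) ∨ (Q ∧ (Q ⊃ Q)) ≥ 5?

11

value 5: 11 assignments (counts)
value 4: 9 assignments
value 3: 7 assignments
value 2: 5 assignments
value 1: 3 assignments
value 0: 1 assignment
So 11 of the 36 assignments meet the threshold.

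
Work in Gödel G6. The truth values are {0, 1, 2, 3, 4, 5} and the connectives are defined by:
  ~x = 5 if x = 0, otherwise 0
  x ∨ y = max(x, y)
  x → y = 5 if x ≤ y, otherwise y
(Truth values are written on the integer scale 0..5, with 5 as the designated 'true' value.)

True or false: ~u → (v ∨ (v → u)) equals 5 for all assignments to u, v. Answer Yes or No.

Counterexample: take u = 0, v = 1.
~u = ~0 = 5
v → u = 1 → 0 = 0
v ∨ (v → u) = 1 ∨ 0 = 1
~u → (v ∨ (v → u)) = 5 → 1 = 1
This gives 1 ≠ 5.

No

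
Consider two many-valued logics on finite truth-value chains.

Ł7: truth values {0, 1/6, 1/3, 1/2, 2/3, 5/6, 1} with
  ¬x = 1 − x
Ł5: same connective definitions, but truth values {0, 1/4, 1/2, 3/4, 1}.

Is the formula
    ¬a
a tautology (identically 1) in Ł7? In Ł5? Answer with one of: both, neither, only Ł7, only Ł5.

In Ł7: at a = 1/6 the value is 5/6 — not a tautology.
In Ł5: at a = 1/4 the value is 3/4 — not a tautology.

neither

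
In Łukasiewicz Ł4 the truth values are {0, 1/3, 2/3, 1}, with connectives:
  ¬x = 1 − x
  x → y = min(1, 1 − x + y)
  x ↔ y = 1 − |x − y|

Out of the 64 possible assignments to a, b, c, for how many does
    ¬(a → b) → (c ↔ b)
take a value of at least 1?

value 1: 57 assignments (counts)
value 2/3: 4 assignments
value 1/3: 2 assignments
value 0: 1 assignment
So 57 of the 64 assignments meet the threshold.

57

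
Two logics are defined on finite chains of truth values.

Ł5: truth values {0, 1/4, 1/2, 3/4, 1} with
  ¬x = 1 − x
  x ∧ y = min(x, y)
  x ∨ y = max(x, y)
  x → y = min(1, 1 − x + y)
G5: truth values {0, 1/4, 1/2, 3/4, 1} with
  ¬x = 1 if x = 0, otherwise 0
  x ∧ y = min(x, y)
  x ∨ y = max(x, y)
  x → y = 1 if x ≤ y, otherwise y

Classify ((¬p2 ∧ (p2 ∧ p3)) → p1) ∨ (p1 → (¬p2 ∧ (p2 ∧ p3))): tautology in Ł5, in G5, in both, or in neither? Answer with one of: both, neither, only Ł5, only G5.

In Ł5: every assignment gives 1 — tautology.
In G5: every assignment gives 1 — tautology.

both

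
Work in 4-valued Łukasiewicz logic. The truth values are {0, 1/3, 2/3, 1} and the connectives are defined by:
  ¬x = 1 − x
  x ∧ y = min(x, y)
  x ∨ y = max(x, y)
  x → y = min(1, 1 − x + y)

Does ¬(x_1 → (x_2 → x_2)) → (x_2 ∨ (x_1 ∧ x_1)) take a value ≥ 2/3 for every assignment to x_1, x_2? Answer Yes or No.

Yes

x_1 = 0, x_2 = 0 ↦ 1
x_1 = 0, x_2 = 1/3 ↦ 1
x_1 = 0, x_2 = 2/3 ↦ 1
x_1 = 0, x_2 = 1 ↦ 1
x_1 = 1/3, x_2 = 0 ↦ 1
x_1 = 1/3, x_2 = 1/3 ↦ 1
x_1 = 1/3, x_2 = 2/3 ↦ 1
x_1 = 1/3, x_2 = 1 ↦ 1
x_1 = 2/3, x_2 = 0 ↦ 1
x_1 = 2/3, x_2 = 1/3 ↦ 1
x_1 = 2/3, x_2 = 2/3 ↦ 1
x_1 = 2/3, x_2 = 1 ↦ 1
x_1 = 1, x_2 = 0 ↦ 1
x_1 = 1, x_2 = 1/3 ↦ 1
x_1 = 1, x_2 = 2/3 ↦ 1
x_1 = 1, x_2 = 1 ↦ 1
Every assignment gives a value ≥ 2/3.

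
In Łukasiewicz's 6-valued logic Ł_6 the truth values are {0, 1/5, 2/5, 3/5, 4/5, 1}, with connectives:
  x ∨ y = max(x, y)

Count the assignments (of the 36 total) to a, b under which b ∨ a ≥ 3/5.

27

value 1: 11 assignments (counts)
value 4/5: 9 assignments (counts)
value 3/5: 7 assignments (counts)
value 2/5: 5 assignments
value 1/5: 3 assignments
value 0: 1 assignment
So 27 of the 36 assignments meet the threshold.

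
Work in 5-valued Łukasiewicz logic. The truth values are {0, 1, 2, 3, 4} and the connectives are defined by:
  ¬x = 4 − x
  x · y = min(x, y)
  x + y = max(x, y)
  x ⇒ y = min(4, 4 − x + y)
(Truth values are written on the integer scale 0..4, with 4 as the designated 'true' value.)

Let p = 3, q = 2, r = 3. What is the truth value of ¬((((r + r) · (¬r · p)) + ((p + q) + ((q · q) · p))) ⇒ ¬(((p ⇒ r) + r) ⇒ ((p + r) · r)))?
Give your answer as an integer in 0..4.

2

r + r = 3 + 3 = 3
¬r = ¬3 = 1
¬r · p = 1 · 3 = 1
(r + r) · (¬r · p) = 3 · 1 = 1
p + q = 3 + 2 = 3
q · q = 2 · 2 = 2
(q · q) · p = 2 · 3 = 2
(p + q) + ((q · q) · p) = 3 + 2 = 3
((r + r) · (¬r · p)) + ((p + q) + ((q · q) · p)) = 1 + 3 = 3
p ⇒ r = 3 ⇒ 3 = 4
(p ⇒ r) + r = 4 + 3 = 4
p + r = 3 + 3 = 3
(p + r) · r = 3 · 3 = 3
((p ⇒ r) + r) ⇒ ((p + r) · r) = 4 ⇒ 3 = 3
¬(((p ⇒ r) + r) ⇒ ((p + r) · r)) = ¬3 = 1
(((r + r) · (¬r · p)) + ((p + q) + ((q · q) · p))) ⇒ ¬(((p ⇒ r) + r) ⇒ ((p + r) · r)) = 3 ⇒ 1 = 2
¬((((r + r) · (¬r · p)) + ((p + q) + ((q · q) · p))) ⇒ ¬(((p ⇒ r) + r) ⇒ ((p + r) · r))) = ¬2 = 2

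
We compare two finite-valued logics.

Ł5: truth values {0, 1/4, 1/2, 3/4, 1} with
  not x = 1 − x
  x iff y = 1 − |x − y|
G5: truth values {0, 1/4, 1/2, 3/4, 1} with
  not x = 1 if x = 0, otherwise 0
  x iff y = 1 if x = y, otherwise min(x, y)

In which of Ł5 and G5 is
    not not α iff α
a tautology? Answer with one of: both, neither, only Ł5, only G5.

In Ł5: every assignment gives 1 — tautology.
In G5: at α = 1/4 the value is 1/4 — not a tautology.

only Ł5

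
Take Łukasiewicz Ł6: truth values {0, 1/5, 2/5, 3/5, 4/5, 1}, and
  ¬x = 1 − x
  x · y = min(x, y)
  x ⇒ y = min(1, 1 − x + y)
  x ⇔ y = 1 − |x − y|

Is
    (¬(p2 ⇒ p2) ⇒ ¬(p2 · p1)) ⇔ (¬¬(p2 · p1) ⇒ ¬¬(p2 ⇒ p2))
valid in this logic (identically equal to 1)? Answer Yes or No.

Yes

At p1 = 2/5, p2 = 1, for instance:
p2 ⇒ p2 = 1 ⇒ 1 = 1
¬(p2 ⇒ p2) = ¬1 = 0
p2 · p1 = 1 · 2/5 = 2/5
¬(p2 · p1) = ¬2/5 = 3/5
¬(p2 ⇒ p2) ⇒ ¬(p2 · p1) = 0 ⇒ 3/5 = 1
¬¬(p2 · p1) = ¬3/5 = 2/5
¬¬(p2 ⇒ p2) = ¬0 = 1
¬¬(p2 · p1) ⇒ ¬¬(p2 ⇒ p2) = 2/5 ⇒ 1 = 1
(¬(p2 ⇒ p2) ⇒ ¬(p2 · p1)) ⇔ (¬¬(p2 · p1) ⇒ ¬¬(p2 ⇒ p2)) = 1 ⇔ 1 = 1
and checking the remaining 35 assignments likewise gives ≥ 1 in every case.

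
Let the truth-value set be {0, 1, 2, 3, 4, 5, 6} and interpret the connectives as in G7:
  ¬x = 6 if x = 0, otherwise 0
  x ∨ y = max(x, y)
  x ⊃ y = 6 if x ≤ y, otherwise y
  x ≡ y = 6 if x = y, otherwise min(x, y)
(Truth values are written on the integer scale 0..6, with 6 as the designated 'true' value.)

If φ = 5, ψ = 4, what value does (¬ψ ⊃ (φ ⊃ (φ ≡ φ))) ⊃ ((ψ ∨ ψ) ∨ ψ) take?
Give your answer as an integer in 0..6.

¬ψ = ¬4 = 0
φ ≡ φ = 5 ≡ 5 = 6
φ ⊃ (φ ≡ φ) = 5 ⊃ 6 = 6
¬ψ ⊃ (φ ⊃ (φ ≡ φ)) = 0 ⊃ 6 = 6
ψ ∨ ψ = 4 ∨ 4 = 4
(ψ ∨ ψ) ∨ ψ = 4 ∨ 4 = 4
(¬ψ ⊃ (φ ⊃ (φ ≡ φ))) ⊃ ((ψ ∨ ψ) ∨ ψ) = 6 ⊃ 4 = 4

4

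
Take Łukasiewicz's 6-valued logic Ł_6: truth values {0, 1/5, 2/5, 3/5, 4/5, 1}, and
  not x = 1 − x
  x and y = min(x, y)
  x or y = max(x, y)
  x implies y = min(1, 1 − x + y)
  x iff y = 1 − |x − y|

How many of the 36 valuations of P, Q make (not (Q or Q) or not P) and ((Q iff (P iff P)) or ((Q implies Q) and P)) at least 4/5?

8

value 1: 2 assignments (counts)
value 4/5: 6 assignments (counts)
value 3/5: 10 assignments
value 2/5: 10 assignments
value 1/5: 6 assignments
value 0: 2 assignments
So 8 of the 36 assignments meet the threshold.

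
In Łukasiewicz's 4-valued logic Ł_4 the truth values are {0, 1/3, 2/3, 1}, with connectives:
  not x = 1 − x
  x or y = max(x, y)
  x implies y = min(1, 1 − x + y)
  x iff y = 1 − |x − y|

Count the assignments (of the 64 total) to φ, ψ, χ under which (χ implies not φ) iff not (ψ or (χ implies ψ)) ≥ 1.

6

value 1: 6 assignments (counts)
value 2/3: 13 assignments
value 1/3: 14 assignments
value 0: 31 assignments
So 6 of the 64 assignments meet the threshold.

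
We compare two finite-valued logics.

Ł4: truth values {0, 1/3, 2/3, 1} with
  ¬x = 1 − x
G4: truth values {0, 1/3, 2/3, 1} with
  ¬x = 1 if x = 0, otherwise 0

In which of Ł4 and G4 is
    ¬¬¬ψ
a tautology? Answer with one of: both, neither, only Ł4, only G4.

In Ł4: at ψ = 1/3 the value is 2/3 — not a tautology.
In G4: at ψ = 1/3 the value is 0 — not a tautology.

neither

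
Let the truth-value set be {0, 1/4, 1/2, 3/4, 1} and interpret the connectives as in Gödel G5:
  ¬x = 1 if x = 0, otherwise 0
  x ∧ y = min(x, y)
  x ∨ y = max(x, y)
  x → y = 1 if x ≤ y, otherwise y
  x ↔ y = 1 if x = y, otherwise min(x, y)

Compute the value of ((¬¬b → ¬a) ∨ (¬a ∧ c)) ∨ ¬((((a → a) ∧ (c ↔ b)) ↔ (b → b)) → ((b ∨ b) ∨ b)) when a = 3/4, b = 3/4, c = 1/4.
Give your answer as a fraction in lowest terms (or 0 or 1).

¬b = ¬3/4 = 0
¬¬b = ¬0 = 1
¬a = ¬3/4 = 0
¬¬b → ¬a = 1 → 0 = 0
¬a = ¬3/4 = 0
¬a ∧ c = 0 ∧ 1/4 = 0
(¬¬b → ¬a) ∨ (¬a ∧ c) = 0 ∨ 0 = 0
a → a = 3/4 → 3/4 = 1
c ↔ b = 1/4 ↔ 3/4 = 1/4
(a → a) ∧ (c ↔ b) = 1 ∧ 1/4 = 1/4
b → b = 3/4 → 3/4 = 1
((a → a) ∧ (c ↔ b)) ↔ (b → b) = 1/4 ↔ 1 = 1/4
b ∨ b = 3/4 ∨ 3/4 = 3/4
(b ∨ b) ∨ b = 3/4 ∨ 3/4 = 3/4
(((a → a) ∧ (c ↔ b)) ↔ (b → b)) → ((b ∨ b) ∨ b) = 1/4 → 3/4 = 1
¬((((a → a) ∧ (c ↔ b)) ↔ (b → b)) → ((b ∨ b) ∨ b)) = ¬1 = 0
((¬¬b → ¬a) ∨ (¬a ∧ c)) ∨ ¬((((a → a) ∧ (c ↔ b)) ↔ (b → b)) → ((b ∨ b) ∨ b)) = 0 ∨ 0 = 0

0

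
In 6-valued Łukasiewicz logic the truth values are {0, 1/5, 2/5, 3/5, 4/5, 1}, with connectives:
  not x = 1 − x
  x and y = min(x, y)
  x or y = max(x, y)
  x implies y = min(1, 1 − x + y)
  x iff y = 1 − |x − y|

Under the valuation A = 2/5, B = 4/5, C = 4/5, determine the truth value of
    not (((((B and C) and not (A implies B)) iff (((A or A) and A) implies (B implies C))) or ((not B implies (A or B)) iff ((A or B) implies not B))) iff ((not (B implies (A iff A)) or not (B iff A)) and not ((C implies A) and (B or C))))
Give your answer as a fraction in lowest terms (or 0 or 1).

0

B and C = 4/5 and 4/5 = 4/5
A implies B = 2/5 implies 4/5 = 1
not (A implies B) = not 1 = 0
(B and C) and not (A implies B) = 4/5 and 0 = 0
A or A = 2/5 or 2/5 = 2/5
(A or A) and A = 2/5 and 2/5 = 2/5
B implies C = 4/5 implies 4/5 = 1
((A or A) and A) implies (B implies C) = 2/5 implies 1 = 1
((B and C) and not (A implies B)) iff (((A or A) and A) implies (B implies C)) = 0 iff 1 = 0
not B = not 4/5 = 1/5
A or B = 2/5 or 4/5 = 4/5
not B implies (A or B) = 1/5 implies 4/5 = 1
A or B = 2/5 or 4/5 = 4/5
not B = not 4/5 = 1/5
(A or B) implies not B = 4/5 implies 1/5 = 2/5
(not B implies (A or B)) iff ((A or B) implies not B) = 1 iff 2/5 = 2/5
(((B and C) and not (A implies B)) iff (((A or A) and A) implies (B implies C))) or ((not B implies (A or B)) iff ((A or B) implies not B)) = 0 or 2/5 = 2/5
A iff A = 2/5 iff 2/5 = 1
B implies (A iff A) = 4/5 implies 1 = 1
not (B implies (A iff A)) = not 1 = 0
B iff A = 4/5 iff 2/5 = 3/5
not (B iff A) = not 3/5 = 2/5
not (B implies (A iff A)) or not (B iff A) = 0 or 2/5 = 2/5
C implies A = 4/5 implies 2/5 = 3/5
B or C = 4/5 or 4/5 = 4/5
(C implies A) and (B or C) = 3/5 and 4/5 = 3/5
not ((C implies A) and (B or C)) = not 3/5 = 2/5
(not (B implies (A iff A)) or not (B iff A)) and not ((C implies A) and (B or C)) = 2/5 and 2/5 = 2/5
((((B and C) and not (A implies B)) iff (((A or A) and A) implies (B implies C))) or ((not B implies (A or B)) iff ((A or B) implies not B))) iff ((not (B implies (A iff A)) or not (B iff A)) and not ((C implies A) and (B or C))) = 2/5 iff 2/5 = 1
not (((((B and C) and not (A implies B)) iff (((A or A) and A) implies (B implies C))) or ((not B implies (A or B)) iff ((A or B) implies not B))) iff ((not (B implies (A iff A)) or not (B iff A)) and not ((C implies A) and (B or C)))) = not 1 = 0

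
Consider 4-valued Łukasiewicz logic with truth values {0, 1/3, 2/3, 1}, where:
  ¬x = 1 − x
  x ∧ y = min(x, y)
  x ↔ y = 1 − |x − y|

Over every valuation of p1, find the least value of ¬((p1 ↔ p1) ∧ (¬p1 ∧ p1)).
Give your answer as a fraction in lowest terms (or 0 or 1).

Take p1 = 1/3:
p1 ↔ p1 = 1/3 ↔ 1/3 = 1
¬p1 = ¬1/3 = 2/3
¬p1 ∧ p1 = 2/3 ∧ 1/3 = 1/3
(p1 ↔ p1) ∧ (¬p1 ∧ p1) = 1 ∧ 1/3 = 1/3
¬((p1 ↔ p1) ∧ (¬p1 ∧ p1)) = ¬1/3 = 2/3
No assignment yields a value below 2/3, so this is the minimum.

2/3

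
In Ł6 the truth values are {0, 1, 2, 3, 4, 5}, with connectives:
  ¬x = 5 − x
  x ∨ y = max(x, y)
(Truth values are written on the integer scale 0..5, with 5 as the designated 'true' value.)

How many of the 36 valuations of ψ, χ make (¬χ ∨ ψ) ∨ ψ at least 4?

value 5: 11 assignments (counts)
value 4: 9 assignments (counts)
value 3: 7 assignments
value 2: 5 assignments
value 1: 3 assignments
value 0: 1 assignment
So 20 of the 36 assignments meet the threshold.

20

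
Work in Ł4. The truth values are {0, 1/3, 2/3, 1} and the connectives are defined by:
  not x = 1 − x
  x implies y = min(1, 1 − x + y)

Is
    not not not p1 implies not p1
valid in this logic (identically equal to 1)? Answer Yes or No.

p1 = 0 ↦ 1
p1 = 1/3 ↦ 1
p1 = 2/3 ↦ 1
p1 = 1 ↦ 1
Every assignment gives a value ≥ 1.

Yes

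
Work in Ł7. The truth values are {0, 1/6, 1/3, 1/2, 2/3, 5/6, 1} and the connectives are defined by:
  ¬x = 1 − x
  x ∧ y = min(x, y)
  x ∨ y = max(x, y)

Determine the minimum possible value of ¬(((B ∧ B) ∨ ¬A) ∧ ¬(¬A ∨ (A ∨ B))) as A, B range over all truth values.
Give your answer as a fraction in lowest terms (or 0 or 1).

1/2

Take A = 1/2, B = 0:
B ∧ B = 0 ∧ 0 = 0
¬A = ¬1/2 = 1/2
(B ∧ B) ∨ ¬A = 0 ∨ 1/2 = 1/2
¬A = ¬1/2 = 1/2
A ∨ B = 1/2 ∨ 0 = 1/2
¬A ∨ (A ∨ B) = 1/2 ∨ 1/2 = 1/2
¬(¬A ∨ (A ∨ B)) = ¬1/2 = 1/2
((B ∧ B) ∨ ¬A) ∧ ¬(¬A ∨ (A ∨ B)) = 1/2 ∧ 1/2 = 1/2
¬(((B ∧ B) ∨ ¬A) ∧ ¬(¬A ∨ (A ∨ B))) = ¬1/2 = 1/2
No assignment yields a value below 1/2, so this is the minimum.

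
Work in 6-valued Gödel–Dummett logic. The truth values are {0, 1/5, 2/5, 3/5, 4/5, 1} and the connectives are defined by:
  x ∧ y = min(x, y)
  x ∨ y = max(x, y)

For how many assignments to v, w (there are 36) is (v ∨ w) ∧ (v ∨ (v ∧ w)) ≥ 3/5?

value 1: 6 assignments (counts)
value 4/5: 6 assignments (counts)
value 3/5: 6 assignments (counts)
value 2/5: 6 assignments
value 1/5: 6 assignments
value 0: 6 assignments
So 18 of the 36 assignments meet the threshold.

18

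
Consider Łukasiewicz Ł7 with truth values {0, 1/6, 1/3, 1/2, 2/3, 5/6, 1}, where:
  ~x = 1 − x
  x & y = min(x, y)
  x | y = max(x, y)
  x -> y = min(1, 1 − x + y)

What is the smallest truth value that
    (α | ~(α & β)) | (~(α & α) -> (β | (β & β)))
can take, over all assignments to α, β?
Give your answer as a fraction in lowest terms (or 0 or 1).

Take α = 1/3, β = 1/3:
α & β = 1/3 & 1/3 = 1/3
~(α & β) = ~1/3 = 2/3
α | ~(α & β) = 1/3 | 2/3 = 2/3
α & α = 1/3 & 1/3 = 1/3
~(α & α) = ~1/3 = 2/3
β & β = 1/3 & 1/3 = 1/3
β | (β & β) = 1/3 | 1/3 = 1/3
~(α & α) -> (β | (β & β)) = 2/3 -> 1/3 = 2/3
(α | ~(α & β)) | (~(α & α) -> (β | (β & β))) = 2/3 | 2/3 = 2/3
No assignment yields a value below 2/3, so this is the minimum.

2/3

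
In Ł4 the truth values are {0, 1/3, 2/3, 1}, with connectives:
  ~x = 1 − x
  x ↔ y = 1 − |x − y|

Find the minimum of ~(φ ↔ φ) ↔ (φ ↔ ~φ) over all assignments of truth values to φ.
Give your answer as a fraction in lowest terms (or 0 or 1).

Take φ = 1/3:
φ ↔ φ = 1/3 ↔ 1/3 = 1
~(φ ↔ φ) = ~1 = 0
~φ = ~1/3 = 2/3
φ ↔ ~φ = 1/3 ↔ 2/3 = 2/3
~(φ ↔ φ) ↔ (φ ↔ ~φ) = 0 ↔ 2/3 = 1/3
No assignment yields a value below 1/3, so this is the minimum.

1/3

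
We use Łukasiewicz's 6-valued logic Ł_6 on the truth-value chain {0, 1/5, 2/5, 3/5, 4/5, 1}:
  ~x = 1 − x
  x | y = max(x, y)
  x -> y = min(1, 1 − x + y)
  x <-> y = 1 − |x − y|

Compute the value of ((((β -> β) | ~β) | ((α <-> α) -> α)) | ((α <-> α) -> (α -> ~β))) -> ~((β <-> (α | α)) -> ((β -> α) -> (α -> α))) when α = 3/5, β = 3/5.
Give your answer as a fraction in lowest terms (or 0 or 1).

0

β -> β = 3/5 -> 3/5 = 1
~β = ~3/5 = 2/5
(β -> β) | ~β = 1 | 2/5 = 1
α <-> α = 3/5 <-> 3/5 = 1
(α <-> α) -> α = 1 -> 3/5 = 3/5
((β -> β) | ~β) | ((α <-> α) -> α) = 1 | 3/5 = 1
α <-> α = 3/5 <-> 3/5 = 1
~β = ~3/5 = 2/5
α -> ~β = 3/5 -> 2/5 = 4/5
(α <-> α) -> (α -> ~β) = 1 -> 4/5 = 4/5
(((β -> β) | ~β) | ((α <-> α) -> α)) | ((α <-> α) -> (α -> ~β)) = 1 | 4/5 = 1
α | α = 3/5 | 3/5 = 3/5
β <-> (α | α) = 3/5 <-> 3/5 = 1
β -> α = 3/5 -> 3/5 = 1
α -> α = 3/5 -> 3/5 = 1
(β -> α) -> (α -> α) = 1 -> 1 = 1
(β <-> (α | α)) -> ((β -> α) -> (α -> α)) = 1 -> 1 = 1
~((β <-> (α | α)) -> ((β -> α) -> (α -> α))) = ~1 = 0
((((β -> β) | ~β) | ((α <-> α) -> α)) | ((α <-> α) -> (α -> ~β))) -> ~((β <-> (α | α)) -> ((β -> α) -> (α -> α))) = 1 -> 0 = 0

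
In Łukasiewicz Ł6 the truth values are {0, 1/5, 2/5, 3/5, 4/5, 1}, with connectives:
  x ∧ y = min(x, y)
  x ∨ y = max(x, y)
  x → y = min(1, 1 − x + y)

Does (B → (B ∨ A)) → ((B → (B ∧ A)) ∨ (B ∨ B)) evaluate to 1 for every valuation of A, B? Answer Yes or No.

Counterexample: take A = 0, B = 1/5.
B ∨ A = 1/5 ∨ 0 = 1/5
B → (B ∨ A) = 1/5 → 1/5 = 1
B ∧ A = 1/5 ∧ 0 = 0
B → (B ∧ A) = 1/5 → 0 = 4/5
B ∨ B = 1/5 ∨ 1/5 = 1/5
(B → (B ∧ A)) ∨ (B ∨ B) = 4/5 ∨ 1/5 = 4/5
(B → (B ∨ A)) → ((B → (B ∧ A)) ∨ (B ∨ B)) = 1 → 4/5 = 4/5
This gives 4/5 ≠ 1.

No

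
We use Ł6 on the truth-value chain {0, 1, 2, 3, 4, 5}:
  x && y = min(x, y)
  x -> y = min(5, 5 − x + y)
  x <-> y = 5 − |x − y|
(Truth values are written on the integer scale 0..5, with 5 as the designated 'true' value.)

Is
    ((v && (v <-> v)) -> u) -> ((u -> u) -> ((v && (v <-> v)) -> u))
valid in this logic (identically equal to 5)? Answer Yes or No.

Yes

At u = 1, v = 5, for instance:
v <-> v = 5 <-> 5 = 5
v && (v <-> v) = 5 && 5 = 5
(v && (v <-> v)) -> u = 5 -> 1 = 1
u -> u = 1 -> 1 = 5
(v && (v <-> v)) -> u = 5 -> 1 = 1
(u -> u) -> ((v && (v <-> v)) -> u) = 5 -> 1 = 1
((v && (v <-> v)) -> u) -> ((u -> u) -> ((v && (v <-> v)) -> u)) = 1 -> 1 = 5
and checking the remaining 35 assignments likewise gives ≥ 5 in every case.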